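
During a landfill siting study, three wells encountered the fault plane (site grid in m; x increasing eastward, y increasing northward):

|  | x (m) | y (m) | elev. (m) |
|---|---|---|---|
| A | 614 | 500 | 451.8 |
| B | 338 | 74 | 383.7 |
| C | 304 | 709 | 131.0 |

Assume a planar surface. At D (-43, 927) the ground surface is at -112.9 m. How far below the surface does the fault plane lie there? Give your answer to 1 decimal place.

109.5 m

Two edge vectors: A→B = (-276, -426, -68.1), A→C = (-310, 209, -320.8).
Normal n = (A→B) × (A→C) = (150893.7, -67429.8, -189744).
So ∂z/∂x = −n_x/n_z = 0.79525 and ∂z/∂y = −n_y/n_z = −0.35537.
Intercept c from A: 451.8 − 488.28 + 177.69 = 141.20.
At (-43, 927): z_contact = −34.20 − 329.43 + 141.20 = -222.42 m.
Depth below ground = -112.9 − (-222.42) = 109.5 m.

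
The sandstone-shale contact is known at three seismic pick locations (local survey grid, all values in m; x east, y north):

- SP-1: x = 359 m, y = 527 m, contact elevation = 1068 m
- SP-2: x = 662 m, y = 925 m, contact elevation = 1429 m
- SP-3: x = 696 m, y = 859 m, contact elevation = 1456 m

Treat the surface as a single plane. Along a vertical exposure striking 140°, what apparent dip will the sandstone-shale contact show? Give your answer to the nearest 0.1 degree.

Let the plane be z = a·x + b·y + c.
SP-2−SP-1: 303a + 398b = 361;  SP-3−SP-1: 337a + 332b = 388.
Solving gives a = 1.03108, b = 0.12207.
Unit vector along 140° is (sin 140°, cos 140°) = (0.6428, -0.7660).
Slope in that direction = a·(0.6428) + b·(-0.7660) = 0.56925.
Apparent dip = arctan|0.56925| = 29.7° (true dip is 46.1°, so apparent ≤ true as expected).

29.7°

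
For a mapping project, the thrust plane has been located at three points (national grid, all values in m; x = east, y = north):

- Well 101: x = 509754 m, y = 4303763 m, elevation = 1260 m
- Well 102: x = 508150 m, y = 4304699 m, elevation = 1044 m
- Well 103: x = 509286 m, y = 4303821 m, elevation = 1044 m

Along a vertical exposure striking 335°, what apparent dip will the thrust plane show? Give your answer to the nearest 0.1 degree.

Let the plane be z = a·x + b·y + c.
Well 102−Well 101: −1604a + 936b = −216;  Well 103−Well 101: −468a + 58b = −216.
Solving gives a = 0.54968, b = 0.71120.
Unit vector along 335° is (sin 335°, cos 335°) = (-0.4226, 0.9063).
Slope in that direction = a·(-0.4226) + b·(0.9063) = 0.41226.
Apparent dip = arctan|0.41226| = 22.4° (true dip is 42.0°, so apparent ≤ true as expected).

22.4°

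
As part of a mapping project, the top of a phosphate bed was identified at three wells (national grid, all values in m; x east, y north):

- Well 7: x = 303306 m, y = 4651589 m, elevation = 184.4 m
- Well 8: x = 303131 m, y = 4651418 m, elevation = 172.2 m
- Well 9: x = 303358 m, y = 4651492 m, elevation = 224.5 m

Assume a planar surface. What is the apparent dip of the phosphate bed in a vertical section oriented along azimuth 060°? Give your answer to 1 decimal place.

Two edge vectors: Well 7→Well 8 = (-175, -171, -12.2), Well 7→Well 9 = (52, -97, 40.1).
Normal n = (Well 7→Well 8) × (Well 7→Well 9) = (-8040.5, 6383.1, 25867).
So ∂z/∂x = −n_x/n_z = 0.31084 and ∂z/∂y = −n_y/n_z = −0.24677.
Unit vector along 060° is (sin 60°, cos 60°) = (0.8660, 0.5000).
Slope in that direction = a·(0.8660) + b·(0.5000) = 0.14581.
Apparent dip = arctan|0.14581| = 8.3° (true dip is 21.6°, so apparent ≤ true as expected).

8.3°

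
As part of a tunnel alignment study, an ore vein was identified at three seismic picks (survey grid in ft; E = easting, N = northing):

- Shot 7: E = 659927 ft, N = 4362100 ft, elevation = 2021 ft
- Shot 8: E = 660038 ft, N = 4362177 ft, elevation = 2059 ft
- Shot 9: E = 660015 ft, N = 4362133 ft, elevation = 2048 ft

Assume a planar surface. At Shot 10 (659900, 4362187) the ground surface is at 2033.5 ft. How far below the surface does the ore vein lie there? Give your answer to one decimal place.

10.0 ft

Two edge vectors: Shot 7→Shot 8 = (111, 77, 38), Shot 7→Shot 9 = (88, 33, 27).
Normal n = (Shot 7→Shot 8) × (Shot 7→Shot 9) = (825, 347, -3113).
So ∂z/∂E = −n_x/n_z = 0.265017668 and ∂z/∂N = −n_y/n_z = 0.111468037.
Intercept c from Shot 7: 2021 − 174892.31 − 486234.73 = −659106.04.
At (659900, 4362187): z_contact = 174885.16 + 486244.42 − 659106.04 = 2023.54 ft.
Depth below ground = 2033.5 − 2023.54 = 10.0 ft.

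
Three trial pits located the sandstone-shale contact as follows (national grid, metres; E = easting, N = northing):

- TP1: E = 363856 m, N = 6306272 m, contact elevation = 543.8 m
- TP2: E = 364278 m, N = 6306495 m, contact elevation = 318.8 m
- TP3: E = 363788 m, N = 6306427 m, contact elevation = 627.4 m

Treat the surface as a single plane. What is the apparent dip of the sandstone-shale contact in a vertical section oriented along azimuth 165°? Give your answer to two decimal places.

22.36°

Two edge vectors: TP1→TP2 = (422, 223, -225), TP1→TP3 = (-68, 155, 83.6).
Normal n = (TP1→TP2) × (TP1→TP3) = (53517.8, -19979.2, 80574).
So ∂z/∂E = −n_x/n_z = −0.66421 and ∂z/∂N = −n_y/n_z = 0.24796.
Unit vector along 165° is (sin 165°, cos 165°) = (0.2588, -0.9659).
Slope in that direction = a·(0.2588) + b·(-0.9659) = −0.41142.
Apparent dip = arctan|0.41142| = 22.36° (true dip is 35.3°, so apparent ≤ true as expected).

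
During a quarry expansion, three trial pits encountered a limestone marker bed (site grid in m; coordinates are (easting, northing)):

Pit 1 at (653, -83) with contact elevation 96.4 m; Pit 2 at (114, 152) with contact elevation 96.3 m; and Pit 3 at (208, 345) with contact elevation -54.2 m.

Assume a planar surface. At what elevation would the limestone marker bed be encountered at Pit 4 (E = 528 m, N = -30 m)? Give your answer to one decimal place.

97.3 m

Let the plane be z = a·E + b·N + c.
Pit 2−Pit 1: −539a + 235b = −0.1;  Pit 3−Pit 1: −445a + 428b = −150.6.
Solving gives a = −0.28028, b = −0.64328.
Then c = 96.4 − a·653 − b·-83 = 226.03.
At (528, -30): z = −148.0 + 19.3 + 226.03 = 97.3 m.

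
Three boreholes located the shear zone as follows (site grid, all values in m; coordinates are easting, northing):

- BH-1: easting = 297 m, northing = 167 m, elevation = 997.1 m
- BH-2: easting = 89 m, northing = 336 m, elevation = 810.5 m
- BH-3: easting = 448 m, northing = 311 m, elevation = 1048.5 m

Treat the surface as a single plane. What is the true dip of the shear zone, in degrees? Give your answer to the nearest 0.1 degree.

35.5°

Two edge vectors: BH-1→BH-2 = (-208, 169, -186.6), BH-1→BH-3 = (151, 144, 51.4).
Normal n = (BH-1→BH-2) × (BH-1→BH-3) = (35557, -17485.4, -55471).
So ∂z/∂easting = −n_x/n_z = 0.64100 and ∂z/∂northing = −n_y/n_z = −0.31522.
Gradient magnitude |∇z| = √(a² + b²) = √(0.41088 + 0.09936) = 0.71431.
True dip = arctan(0.71431) = 35.5°, dipping toward WNW (azimuth ≈ 296°).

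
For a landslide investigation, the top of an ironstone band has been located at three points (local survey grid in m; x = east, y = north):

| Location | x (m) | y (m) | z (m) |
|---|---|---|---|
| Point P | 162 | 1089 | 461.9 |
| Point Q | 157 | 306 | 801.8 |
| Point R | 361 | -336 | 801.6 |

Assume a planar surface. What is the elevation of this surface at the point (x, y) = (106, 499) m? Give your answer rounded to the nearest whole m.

Let the plane be z = a·x + b·y + c.
Point Q−Point P: −5a − 783b = 339.9;  Point R−Point P: 199a − 1425b = 339.7.
Solving gives a = −1.34018, b = −0.42554.
Then c = 461.9 − a·162 − b·1089 = 1142.42.
At (106, 499): z = −142.1 − 212.3 + 1142.42 = 788.0 m.

788 m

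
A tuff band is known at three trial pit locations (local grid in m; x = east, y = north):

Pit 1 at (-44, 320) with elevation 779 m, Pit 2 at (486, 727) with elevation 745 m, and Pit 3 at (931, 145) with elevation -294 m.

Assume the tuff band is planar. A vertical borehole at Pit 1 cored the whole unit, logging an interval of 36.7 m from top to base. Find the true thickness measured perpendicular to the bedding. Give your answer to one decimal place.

Let the plane be z = a·x + b·y + c.
Pit 2−Pit 1: 530a + 407b = −34;  Pit 3−Pit 1: 975a − 175b = −1073.
Solving gives a = −0.90417, b = 1.09389.
|∇z| = √(a²+b²) = 1.41920, so dip δ = arctan(1.41920) = 54.83°.
True thickness = vertical thickness × cos δ = 36.7 × cos 54.83° = 21.1 m.

21.1 m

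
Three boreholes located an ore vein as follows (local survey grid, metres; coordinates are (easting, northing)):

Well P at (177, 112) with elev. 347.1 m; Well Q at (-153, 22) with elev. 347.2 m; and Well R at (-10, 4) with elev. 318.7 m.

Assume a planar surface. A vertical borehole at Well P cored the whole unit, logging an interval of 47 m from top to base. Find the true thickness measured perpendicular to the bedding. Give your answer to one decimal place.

41.7 m

Let the plane be z = a·E + b·N + c.
Well Q−Well P: −330a − 90b = 0.1;  Well R−Well P: −187a − 108b = −28.4.
Solving gives a = −0.13646, b = 0.49924.
|∇z| = √(a²+b²) = 0.51755, so dip δ = arctan(0.51755) = 27.36°.
True thickness = vertical thickness × cos δ = 47 × cos 27.36° = 41.7 m.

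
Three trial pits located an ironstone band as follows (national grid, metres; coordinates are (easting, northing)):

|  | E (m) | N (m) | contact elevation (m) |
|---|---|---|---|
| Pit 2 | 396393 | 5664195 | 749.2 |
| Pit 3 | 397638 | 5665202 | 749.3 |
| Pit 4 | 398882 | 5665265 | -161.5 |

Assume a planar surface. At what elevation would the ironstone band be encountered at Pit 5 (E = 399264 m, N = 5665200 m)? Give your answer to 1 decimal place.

-522.6 m

Two edge vectors: Pit 2→Pit 3 = (1245, 1007, 0.1), Pit 2→Pit 4 = (2489, 1070, -910.7).
Normal n = (Pit 2→Pit 3) × (Pit 2→Pit 4) = (-917181.9, 1134070.4, -1174273).
So ∂z/∂E = −n_x/n_z = −0.781063603 and ∂z/∂N = −n_y/n_z = 0.965763839.
Intercept c from Pit 2: 749.2 + 309608.14 − 5470274.71 = −5159917.36.
At (399264, 5665200): z = −311850.6 + 5471245.3 − 5159917.36 = -522.6 m.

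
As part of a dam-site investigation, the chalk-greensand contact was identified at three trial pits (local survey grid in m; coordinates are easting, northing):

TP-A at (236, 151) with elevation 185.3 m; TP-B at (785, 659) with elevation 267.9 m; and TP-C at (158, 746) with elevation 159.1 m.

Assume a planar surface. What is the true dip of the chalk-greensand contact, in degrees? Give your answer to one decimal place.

Let the plane be z = a·easting + b·northing + c.
TP-B−TP-A: 549a + 508b = 82.6;  TP-C−TP-A: −78a + 595b = −26.2.
Solving gives a = 0.17052, b = −0.02168.
Gradient magnitude |∇z| = √(a² + b²) = √(0.02908 + 0.00047) = 0.17189.
True dip = arctan(0.17189) = 9.8°, dipping toward W (azimuth ≈ 277°).

9.8°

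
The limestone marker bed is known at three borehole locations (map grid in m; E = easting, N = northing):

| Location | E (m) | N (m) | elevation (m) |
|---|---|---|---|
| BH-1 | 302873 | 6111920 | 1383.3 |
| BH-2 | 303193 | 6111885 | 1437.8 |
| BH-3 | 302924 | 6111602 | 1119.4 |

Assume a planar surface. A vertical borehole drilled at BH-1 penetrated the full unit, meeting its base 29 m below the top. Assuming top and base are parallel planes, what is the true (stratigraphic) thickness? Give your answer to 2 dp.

Two edge vectors: BH-1→BH-2 = (320, -35, 54.5), BH-1→BH-3 = (51, -318, -263.9).
Normal n = (BH-1→BH-2) × (BH-1→BH-3) = (26567.5, 87227.5, -99975).
So ∂z/∂E = −n_x/n_z = 0.26574 and ∂z/∂N = −n_y/n_z = 0.87249.
|∇z| = √(a²+b²) = 0.91207, so dip δ = arctan(0.91207) = 42.37°.
True thickness = vertical thickness × cos δ = 29 × cos 42.37° = 21.43 m.

21.43 m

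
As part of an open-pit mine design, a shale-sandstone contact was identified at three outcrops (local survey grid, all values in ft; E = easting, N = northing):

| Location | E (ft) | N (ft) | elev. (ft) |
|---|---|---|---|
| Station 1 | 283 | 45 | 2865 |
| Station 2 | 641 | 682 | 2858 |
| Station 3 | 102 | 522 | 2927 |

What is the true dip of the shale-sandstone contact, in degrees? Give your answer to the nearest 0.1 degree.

Two edge vectors: Station 1→Station 2 = (358, 637, -7), Station 1→Station 3 = (-181, 477, 62).
Normal n = (Station 1→Station 2) × (Station 1→Station 3) = (42833, -20929, 286063).
So ∂z/∂E = −n_x/n_z = −0.14973 and ∂z/∂N = −n_y/n_z = 0.07316.
Gradient magnitude |∇z| = √(a² + b²) = √(0.02242 + 0.00535) = 0.16665.
True dip = arctan(0.16665) = 9.5°, dipping toward ESE (azimuth ≈ 116°).

9.5°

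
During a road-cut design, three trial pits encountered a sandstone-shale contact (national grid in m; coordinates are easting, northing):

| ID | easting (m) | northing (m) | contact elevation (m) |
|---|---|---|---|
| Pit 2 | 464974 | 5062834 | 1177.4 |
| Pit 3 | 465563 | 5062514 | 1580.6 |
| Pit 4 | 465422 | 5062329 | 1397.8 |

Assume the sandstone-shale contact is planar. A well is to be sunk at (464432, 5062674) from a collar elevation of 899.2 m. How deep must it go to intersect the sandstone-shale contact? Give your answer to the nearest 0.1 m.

242.7 m

Let the plane be z = a·easting + b·northing + c.
Pit 3−Pit 2: 589a − 320b = 403.2;  Pit 4−Pit 2: 448a − 505b = 220.4.
Solving gives a = 0.863731058, b = 0.329804978.
Then c = 1177.4 − a·464974 − b·5062834 = −2070182.94.
At (464432, 5062674): z_contact = 401144.34 + 1669695.09 − 2070182.94 = 656.49 m.
Depth below ground = 899.2 − 656.49 = 242.7 m.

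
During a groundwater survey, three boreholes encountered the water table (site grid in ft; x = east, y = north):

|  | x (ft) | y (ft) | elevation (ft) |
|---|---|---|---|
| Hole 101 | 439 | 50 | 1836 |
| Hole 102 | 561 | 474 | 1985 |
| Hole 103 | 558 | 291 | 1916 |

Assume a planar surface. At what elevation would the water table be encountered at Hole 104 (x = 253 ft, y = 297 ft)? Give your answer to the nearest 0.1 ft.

1947.1 ft

Two edge vectors: Hole 101→Hole 102 = (122, 424, 149), Hole 101→Hole 103 = (119, 241, 80).
Normal n = (Hole 101→Hole 102) × (Hole 101→Hole 103) = (-1989, 7971, -21054).
So ∂z/∂x = −n_x/n_z = −0.09447 and ∂z/∂y = −n_y/n_z = 0.37860.
Intercept c from Hole 101: 1836 + 41.47 − 18.93 = 1858.54.
At (253, 297): z = −23.9 + 112.4 + 1858.54 = 1947.1 ft.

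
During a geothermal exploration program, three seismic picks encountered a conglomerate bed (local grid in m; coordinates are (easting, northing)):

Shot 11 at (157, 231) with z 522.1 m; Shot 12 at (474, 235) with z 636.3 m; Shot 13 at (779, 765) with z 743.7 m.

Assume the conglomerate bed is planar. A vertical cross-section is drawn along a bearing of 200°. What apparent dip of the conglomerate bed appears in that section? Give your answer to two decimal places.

Two edge vectors: Shot 11→Shot 12 = (317, 4, 114.2), Shot 11→Shot 13 = (622, 534, 221.6).
Normal n = (Shot 11→Shot 12) × (Shot 11→Shot 13) = (-60096.4, 785.2, 166790).
So ∂z/∂E = −n_x/n_z = 0.36031 and ∂z/∂N = −n_y/n_z = −0.00471.
Unit vector along 200° is (sin 200°, cos 200°) = (-0.3420, -0.9397).
Slope in that direction = a·(-0.3420) + b·(-0.9397) = −0.11881.
Apparent dip = arctan|0.11881| = 6.78° (true dip is 19.8°, so apparent ≤ true as expected).

6.78°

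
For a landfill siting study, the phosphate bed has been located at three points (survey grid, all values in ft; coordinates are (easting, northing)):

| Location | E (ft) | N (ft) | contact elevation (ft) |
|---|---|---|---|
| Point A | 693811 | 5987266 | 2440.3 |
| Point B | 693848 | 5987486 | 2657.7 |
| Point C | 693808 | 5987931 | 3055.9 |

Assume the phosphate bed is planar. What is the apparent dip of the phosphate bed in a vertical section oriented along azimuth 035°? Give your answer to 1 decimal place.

Let the plane be z = a·E + b·N + c.
Point B−Point A: 37a + 220b = 217.4;  Point C−Point A: −3a + 665b = 615.6.
Solving gives a = 0.36173, b = 0.92735.
Unit vector along 035° is (sin 35°, cos 35°) = (0.5736, 0.8192).
Slope in that direction = a·(0.5736) + b·(0.8192) = 0.96711.
Apparent dip = arctan|0.96711| = 44.0° (true dip is 44.9°, so apparent ≤ true as expected).

44.0°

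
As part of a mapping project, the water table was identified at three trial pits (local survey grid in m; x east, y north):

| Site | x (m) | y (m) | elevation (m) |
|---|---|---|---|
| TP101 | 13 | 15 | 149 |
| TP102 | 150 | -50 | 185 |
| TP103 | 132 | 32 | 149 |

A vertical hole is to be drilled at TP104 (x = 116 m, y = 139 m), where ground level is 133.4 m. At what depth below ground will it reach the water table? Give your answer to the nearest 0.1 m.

Two edge vectors: TP101→TP102 = (137, -65, 36), TP101→TP103 = (119, 17, 0).
Normal n = (TP101→TP102) × (TP101→TP103) = (-612, 4284, 10064).
So ∂z/∂x = −n_x/n_z = 0.06081 and ∂z/∂y = −n_y/n_z = −0.42568.
Intercept c from TP101: 149 − 0.79 + 6.39 = 154.59.
At (116, 139): z_contact = 7.05 − 59.17 + 154.59 = 102.48 m.
Depth below ground = 133.4 − 102.48 = 30.9 m.

30.9 m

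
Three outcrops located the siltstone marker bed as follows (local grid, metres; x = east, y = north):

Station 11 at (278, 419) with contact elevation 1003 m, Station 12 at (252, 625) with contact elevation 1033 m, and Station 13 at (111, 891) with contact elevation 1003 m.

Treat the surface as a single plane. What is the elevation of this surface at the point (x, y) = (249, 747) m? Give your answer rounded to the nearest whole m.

Let the plane be z = a·x + b·y + c.
Station 12−Station 11: −26a + 206b = 30;  Station 13−Station 11: −167a + 472b = 0.
Solving gives a = 0.63986, b = 0.22639.
Then c = 1003 − a·278 − b·419 = 730.26.
At (249, 747): z = 159.3 + 169.1 + 730.26 = 1058.7 m.

1059 m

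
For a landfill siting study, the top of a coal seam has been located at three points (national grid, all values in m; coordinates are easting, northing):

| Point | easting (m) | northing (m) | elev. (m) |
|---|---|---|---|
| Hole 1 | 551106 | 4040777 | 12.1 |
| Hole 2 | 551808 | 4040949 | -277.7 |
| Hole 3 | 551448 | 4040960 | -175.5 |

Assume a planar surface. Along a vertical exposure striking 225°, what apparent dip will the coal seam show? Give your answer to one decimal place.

28.4°

Two edge vectors: Hole 1→Hole 2 = (702, 172, -289.8), Hole 1→Hole 3 = (342, 183, -187.6).
Normal n = (Hole 1→Hole 2) × (Hole 1→Hole 3) = (20766.2, 32583.6, 69642).
So ∂z/∂easting = −n_x/n_z = −0.29819 and ∂z/∂northing = −n_y/n_z = −0.46787.
Unit vector along 225° is (sin 225°, cos 225°) = (-0.7071, -0.7071).
Slope in that direction = a·(-0.7071) + b·(-0.7071) = 0.54168.
Apparent dip = arctan|0.54168| = 28.4° (true dip is 29.0°, so apparent ≤ true as expected).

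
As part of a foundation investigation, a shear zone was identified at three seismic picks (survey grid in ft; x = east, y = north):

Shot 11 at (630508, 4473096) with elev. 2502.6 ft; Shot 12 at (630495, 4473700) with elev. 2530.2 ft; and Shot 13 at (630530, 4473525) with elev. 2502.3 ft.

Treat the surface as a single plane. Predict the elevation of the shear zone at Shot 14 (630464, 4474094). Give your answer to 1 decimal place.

Two edge vectors: Shot 11→Shot 12 = (-13, 604, 27.6), Shot 11→Shot 13 = (22, 429, -0.3).
Normal n = (Shot 11→Shot 12) × (Shot 11→Shot 13) = (-12021.6, 603.3, -18865).
So ∂z/∂x = −n_x/n_z = −0.637243573 and ∂z/∂y = −n_y/n_z = 0.031979857.
Intercept c from Shot 11: 2502.6 + 401787.17 − 143048.97 = 261240.80.
At (630464, 4474094): z = −401759.1 + 143080.9 + 261240.80 = 2562.6 ft.

2562.6 ft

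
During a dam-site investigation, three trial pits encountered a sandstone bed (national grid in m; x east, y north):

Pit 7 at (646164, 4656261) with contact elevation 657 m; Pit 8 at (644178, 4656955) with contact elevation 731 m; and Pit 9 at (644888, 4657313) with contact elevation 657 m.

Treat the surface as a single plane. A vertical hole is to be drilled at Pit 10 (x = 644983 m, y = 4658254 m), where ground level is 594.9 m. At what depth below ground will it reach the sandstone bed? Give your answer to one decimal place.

17.9 m

Let the plane be z = a·x + b·y + c.
Pit 8−Pit 7: −1986a + 694b = 74;  Pit 9−Pit 7: −1276a + 1052b = 0.
Solving gives a = −0.064672418, b = −0.078442971.
Then c = 657 − a·646164 − b·4656261 = 407696.93.
At (644983, 4658254): z_contact = −41712.61 − 365407.28 + 407696.93 = 577.04 m.
Depth below ground = 594.9 − 577.04 = 17.9 m.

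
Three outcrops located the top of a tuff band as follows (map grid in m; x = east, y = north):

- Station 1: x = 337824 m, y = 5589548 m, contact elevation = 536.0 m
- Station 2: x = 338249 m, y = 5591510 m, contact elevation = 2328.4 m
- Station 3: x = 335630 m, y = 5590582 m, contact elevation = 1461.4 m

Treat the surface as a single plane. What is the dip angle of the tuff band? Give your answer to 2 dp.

42.36°

Two edge vectors: Station 1→Station 2 = (425, 1962, 1792.4), Station 1→Station 3 = (-2194, 1034, 925.4).
Normal n = (Station 1→Station 2) × (Station 1→Station 3) = (-37706.8, -4325820.6, 4744078).
So ∂z/∂x = −n_x/n_z = 0.00795 and ∂z/∂y = −n_y/n_z = 0.91184.
Gradient magnitude |∇z| = √(a² + b²) = √(0.00006 + 0.83144) = 0.91187.
True dip = arctan(0.91187) = 42.36°, dipping toward S (azimuth ≈ 180°).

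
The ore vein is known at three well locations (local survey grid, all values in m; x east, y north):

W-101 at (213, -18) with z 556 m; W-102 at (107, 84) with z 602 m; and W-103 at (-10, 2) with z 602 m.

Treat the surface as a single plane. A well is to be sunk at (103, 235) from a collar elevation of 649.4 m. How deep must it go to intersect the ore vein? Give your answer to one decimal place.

Let the plane be z = a·x + b·y + c.
W-102−W-101: −106a + 102b = 46;  W-103−W-101: −223a + 20b = 46.
Solving gives a = −0.18288, b = 0.26093.
Then c = 556 − a·213 − b·-18 = 599.65.
At (103, 235): z_contact = −18.84 + 61.32 + 599.65 = 642.13 m.
Depth below ground = 649.4 − 642.13 = 7.3 m.

7.3 m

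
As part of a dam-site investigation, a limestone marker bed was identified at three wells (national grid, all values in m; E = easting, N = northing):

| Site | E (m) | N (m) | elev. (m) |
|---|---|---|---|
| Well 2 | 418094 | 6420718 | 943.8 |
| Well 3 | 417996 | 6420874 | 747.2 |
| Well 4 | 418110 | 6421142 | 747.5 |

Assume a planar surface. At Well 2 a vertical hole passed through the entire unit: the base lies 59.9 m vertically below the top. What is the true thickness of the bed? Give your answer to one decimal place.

36.5 m

Two edge vectors: Well 2→Well 3 = (-98, 156, -196.6), Well 2→Well 4 = (16, 424, -196.3).
Normal n = (Well 2→Well 3) × (Well 2→Well 4) = (52735.6, -22383, -44048).
So ∂z/∂E = −n_x/n_z = 1.19723 and ∂z/∂N = −n_y/n_z = −0.50815.
|∇z| = √(a²+b²) = 1.30061, so dip δ = arctan(1.30061) = 52.44°.
True thickness = vertical thickness × cos δ = 59.9 × cos 52.44° = 36.5 m.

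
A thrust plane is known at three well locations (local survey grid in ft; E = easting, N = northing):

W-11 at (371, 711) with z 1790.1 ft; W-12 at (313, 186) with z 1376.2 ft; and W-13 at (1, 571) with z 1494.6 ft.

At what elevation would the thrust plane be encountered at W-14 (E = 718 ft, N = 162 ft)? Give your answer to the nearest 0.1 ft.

Let the plane be z = a·E + b·N + c.
W-12−W-11: −58a − 525b = −413.9;  W-13−W-11: −370a − 140b = −295.5.
Solving gives a = 0.52217, b = 0.73069.
Then c = 1790.1 − a·371 − b·711 = 1076.85.
At (718, 162): z = 374.9 + 118.4 + 1076.85 = 1570.1 ft.

1570.1 ft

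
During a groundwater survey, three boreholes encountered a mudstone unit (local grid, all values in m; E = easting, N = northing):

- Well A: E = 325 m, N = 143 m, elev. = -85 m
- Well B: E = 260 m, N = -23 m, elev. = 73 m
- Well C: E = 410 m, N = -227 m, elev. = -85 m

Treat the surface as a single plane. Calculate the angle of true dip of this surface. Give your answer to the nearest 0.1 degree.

57.5°

Let the plane be z = a·E + b·N + c.
Well B−Well A: −65a − 166b = 158;  Well C−Well A: 85a − 370b = 0.
Solving gives a = −1.53197, b = −0.35194.
Gradient magnitude |∇z| = √(a² + b²) = √(2.34693 + 0.12386) = 1.57188.
True dip = arctan(1.57188) = 57.5°, dipping toward ENE (azimuth ≈ 077°).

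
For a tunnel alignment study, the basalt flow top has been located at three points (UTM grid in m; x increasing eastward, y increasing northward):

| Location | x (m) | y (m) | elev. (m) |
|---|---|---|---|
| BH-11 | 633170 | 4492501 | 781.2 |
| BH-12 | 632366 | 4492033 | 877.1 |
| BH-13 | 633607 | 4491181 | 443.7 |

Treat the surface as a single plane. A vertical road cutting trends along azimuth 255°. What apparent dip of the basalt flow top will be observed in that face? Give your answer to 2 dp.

Let the plane be z = a·x + b·y + c.
BH-12−BH-11: −804a − 468b = 95.9;  BH-13−BH-11: 437a − 1320b = −337.5.
Solving gives a = −0.22479, b = 0.18126.
Unit vector along 255° is (sin 255°, cos 255°) = (-0.9659, -0.2588).
Slope in that direction = a·(-0.9659) + b·(-0.2588) = 0.17022.
Apparent dip = arctan|0.17022| = 9.66° (true dip is 16.1°, so apparent ≤ true as expected).

9.66°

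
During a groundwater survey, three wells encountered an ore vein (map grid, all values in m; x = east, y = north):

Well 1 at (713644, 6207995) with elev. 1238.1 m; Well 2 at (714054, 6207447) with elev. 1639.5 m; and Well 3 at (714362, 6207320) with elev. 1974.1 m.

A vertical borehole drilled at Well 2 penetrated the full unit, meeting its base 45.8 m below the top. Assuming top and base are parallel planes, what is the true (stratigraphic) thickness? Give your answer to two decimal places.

30.20 m

Two edge vectors: Well 1→Well 2 = (410, -548, 401.4), Well 1→Well 3 = (718, -675, 736).
Normal n = (Well 1→Well 2) × (Well 1→Well 3) = (-132383, -13554.8, 116714).
So ∂z/∂x = −n_x/n_z = 1.13425 and ∂z/∂y = −n_y/n_z = 0.11614.
|∇z| = √(a²+b²) = 1.14018, so dip δ = arctan(1.14018) = 48.75°.
True thickness = vertical thickness × cos δ = 45.8 × cos 48.75° = 30.20 m.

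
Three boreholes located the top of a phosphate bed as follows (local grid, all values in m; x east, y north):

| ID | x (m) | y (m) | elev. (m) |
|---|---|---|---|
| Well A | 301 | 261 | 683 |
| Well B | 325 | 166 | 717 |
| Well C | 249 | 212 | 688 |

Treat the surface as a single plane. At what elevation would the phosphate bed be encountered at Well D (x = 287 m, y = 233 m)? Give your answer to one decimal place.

688.9 m

Let the plane be z = a·x + b·y + c.
Well B−Well A: 24a − 95b = 34;  Well C−Well A: −52a − 49b = 5.
Solving gives a = 0.19474, b = −0.30870.
Then c = 683 − a·301 − b·261 = 704.96.
At (287, 233): z = 55.9 − 71.9 + 704.96 = 688.9 m.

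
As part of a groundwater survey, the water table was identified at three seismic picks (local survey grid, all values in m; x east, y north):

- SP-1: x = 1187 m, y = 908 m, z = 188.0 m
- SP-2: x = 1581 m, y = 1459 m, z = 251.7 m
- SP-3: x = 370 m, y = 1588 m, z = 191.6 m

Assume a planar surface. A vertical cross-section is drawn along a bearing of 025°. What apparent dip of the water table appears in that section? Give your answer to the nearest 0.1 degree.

5.2°

Two edge vectors: SP-1→SP-2 = (394, 551, 63.7), SP-1→SP-3 = (-817, 680, 3.6).
Normal n = (SP-1→SP-2) × (SP-1→SP-3) = (-41332.4, -53461.3, 718087).
So ∂z/∂x = −n_x/n_z = 0.05756 and ∂z/∂y = −n_y/n_z = 0.07445.
Unit vector along 025° is (sin 25°, cos 25°) = (0.4226, 0.9063).
Slope in that direction = a·(0.4226) + b·(0.9063) = 0.09180.
Apparent dip = arctan|0.09180| = 5.2° (true dip is 5.4°, so apparent ≤ true as expected).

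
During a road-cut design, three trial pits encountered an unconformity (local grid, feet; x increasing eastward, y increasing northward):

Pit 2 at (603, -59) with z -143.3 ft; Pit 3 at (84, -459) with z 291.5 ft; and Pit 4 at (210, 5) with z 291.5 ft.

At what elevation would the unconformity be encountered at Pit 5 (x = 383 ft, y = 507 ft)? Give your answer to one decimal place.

Let the plane be z = a·x + b·y + c.
Pit 3−Pit 2: −519a − 400b = 434.8;  Pit 4−Pit 2: −393a + 64b = 434.8.
Solving gives a = −1.05951, b = 0.28771.
Then c = -143.3 − a·603 − b·-59 = 512.56.
At (383, 507): z = −405.8 + 145.9 + 512.56 = 252.6 ft.

252.6 ft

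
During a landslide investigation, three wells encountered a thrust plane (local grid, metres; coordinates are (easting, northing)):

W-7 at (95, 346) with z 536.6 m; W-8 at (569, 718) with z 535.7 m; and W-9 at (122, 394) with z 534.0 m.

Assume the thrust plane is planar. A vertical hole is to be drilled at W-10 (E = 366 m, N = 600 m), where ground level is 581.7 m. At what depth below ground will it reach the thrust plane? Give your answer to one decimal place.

Two edge vectors: W-7→W-8 = (474, 372, -0.9), W-7→W-9 = (27, 48, -2.6).
Normal n = (W-7→W-8) × (W-7→W-9) = (-924, 1208.1, 12708).
So ∂z/∂E = −n_x/n_z = 0.07271 and ∂z/∂N = −n_y/n_z = −0.09507.
Intercept c from W-7: 536.6 − 6.91 + 32.89 = 562.59.
At (366, 600): z_contact = 26.61 − 57.04 + 562.59 = 532.16 m.
Depth below ground = 581.7 − 532.16 = 49.5 m.

49.5 m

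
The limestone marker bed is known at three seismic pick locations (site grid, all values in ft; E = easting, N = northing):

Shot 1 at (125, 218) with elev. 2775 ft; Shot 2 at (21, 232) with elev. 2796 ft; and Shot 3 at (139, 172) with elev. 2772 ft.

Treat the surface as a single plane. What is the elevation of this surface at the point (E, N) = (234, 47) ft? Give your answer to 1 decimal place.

2752.4 ft

Two edge vectors: Shot 1→Shot 2 = (-104, 14, 21), Shot 1→Shot 3 = (14, -46, -3).
Normal n = (Shot 1→Shot 2) × (Shot 1→Shot 3) = (924, -18, 4588).
So ∂z/∂E = −n_x/n_z = −0.20139 and ∂z/∂N = −n_y/n_z = 0.00392.
Intercept c from Shot 1: 2775 + 25.17 − 0.86 = 2799.32.
At (234, 47): z = −47.1 + 0.2 + 2799.32 = 2752.4 ft.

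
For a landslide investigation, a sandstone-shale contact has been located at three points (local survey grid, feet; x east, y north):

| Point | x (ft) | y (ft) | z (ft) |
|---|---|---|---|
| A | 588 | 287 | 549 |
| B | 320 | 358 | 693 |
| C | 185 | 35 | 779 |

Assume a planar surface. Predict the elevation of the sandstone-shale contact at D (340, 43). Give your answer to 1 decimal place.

Let the plane be z = a·x + b·y + c.
B−A: −268a + 71b = 144;  C−A: −403a − 252b = 230.
Solving gives a = −0.54725, b = −0.03753.
Then c = 549 − a·588 − b·287 = 881.56.
At (340, 43): z = −186.1 − 1.6 + 881.56 = 693.9 ft.

693.9 ft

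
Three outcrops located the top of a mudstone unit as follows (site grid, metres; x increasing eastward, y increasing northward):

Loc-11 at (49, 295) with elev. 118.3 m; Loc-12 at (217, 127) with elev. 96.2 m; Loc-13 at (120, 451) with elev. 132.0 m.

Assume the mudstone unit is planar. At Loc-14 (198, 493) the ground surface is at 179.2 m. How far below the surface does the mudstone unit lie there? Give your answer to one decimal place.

45.3 m

Two edge vectors: Loc-11→Loc-12 = (168, -168, -22.1), Loc-11→Loc-13 = (71, 156, 13.7).
Normal n = (Loc-11→Loc-12) × (Loc-11→Loc-13) = (1146, -3870.7, 38136).
So ∂z/∂x = −n_x/n_z = −0.03005 and ∂z/∂y = −n_y/n_z = 0.10150.
Intercept c from Loc-11: 118.3 + 1.47 − 29.94 = 89.83.
At (198, 493): z_contact = −5.95 + 50.04 + 89.83 = 133.92 m.
Depth below ground = 179.2 − 133.92 = 45.3 m.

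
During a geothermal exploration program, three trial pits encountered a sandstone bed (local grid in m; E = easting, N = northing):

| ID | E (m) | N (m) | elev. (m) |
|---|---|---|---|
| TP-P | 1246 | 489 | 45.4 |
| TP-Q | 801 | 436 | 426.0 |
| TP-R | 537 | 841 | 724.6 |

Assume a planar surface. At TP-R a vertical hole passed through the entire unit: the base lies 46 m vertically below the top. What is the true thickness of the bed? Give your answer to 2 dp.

Let the plane be z = a·E + b·N + c.
TP-Q−TP-P: −445a − 53b = 380.6;  TP-R−TP-P: −709a + 352b = 679.2.
Solving gives a = −0.87515, b = 0.16682.
|∇z| = √(a²+b²) = 0.89091, so dip δ = arctan(0.89091) = 41.70°.
True thickness = vertical thickness × cos δ = 46 × cos 41.70° = 34.35 m.

34.35 m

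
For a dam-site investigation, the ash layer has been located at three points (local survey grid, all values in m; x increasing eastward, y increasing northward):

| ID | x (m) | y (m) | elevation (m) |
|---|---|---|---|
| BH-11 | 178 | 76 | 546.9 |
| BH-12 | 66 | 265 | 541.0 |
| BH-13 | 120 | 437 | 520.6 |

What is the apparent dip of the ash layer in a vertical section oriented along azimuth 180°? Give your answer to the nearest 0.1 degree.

Let the plane be z = a·x + b·y + c.
BH-12−BH-11: −112a + 189b = −5.9;  BH-13−BH-11: −58a + 361b = −26.3.
Solving gives a = −0.09640, b = −0.08834.
Unit vector along 180° is (sin 180°, cos 180°) = (0.0000, -1.0000).
Slope in that direction = a·(0.0000) + b·(-1.0000) = 0.08834.
Apparent dip = arctan|0.08834| = 5.0° (true dip is 7.4°, so apparent ≤ true as expected).

5.0°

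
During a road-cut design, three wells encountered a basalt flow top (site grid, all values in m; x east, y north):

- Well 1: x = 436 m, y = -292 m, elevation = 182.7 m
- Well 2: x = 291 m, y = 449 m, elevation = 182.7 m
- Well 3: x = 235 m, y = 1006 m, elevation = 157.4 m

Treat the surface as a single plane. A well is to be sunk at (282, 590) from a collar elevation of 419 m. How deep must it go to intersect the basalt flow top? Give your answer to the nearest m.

Let the plane be z = a·x + b·y + c.
Well 2−Well 1: −145a + 741b = 0;  Well 3−Well 1: −201a + 1298b = −25.3.
Solving gives a = −0.47741, b = −0.09342.
Then c = 182.7 − a·436 − b·-292 = 363.57.
At (282, 590): z_contact = −134.6 − 55.1 + 363.57 = 173.8 m.
Depth below ground = 419 − 173.8 = 245 m.

245 m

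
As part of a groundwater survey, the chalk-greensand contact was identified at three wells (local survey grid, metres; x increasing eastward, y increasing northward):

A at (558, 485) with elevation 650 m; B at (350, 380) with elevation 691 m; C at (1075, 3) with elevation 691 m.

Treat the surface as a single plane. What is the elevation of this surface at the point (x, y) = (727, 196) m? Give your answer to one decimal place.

Two edge vectors: A→B = (-208, -105, 41), A→C = (517, -482, 41).
Normal n = (A→B) × (A→C) = (15457, 29725, 154541).
So ∂z/∂x = −n_x/n_z = −0.100019 and ∂z/∂y = −n_y/n_z = −0.192344.
Intercept c from A: 650 + 55.81 + 93.29 = 799.10.
At (727, 196): z = −72.7 − 37.7 + 799.10 = 688.7 m.

688.7 m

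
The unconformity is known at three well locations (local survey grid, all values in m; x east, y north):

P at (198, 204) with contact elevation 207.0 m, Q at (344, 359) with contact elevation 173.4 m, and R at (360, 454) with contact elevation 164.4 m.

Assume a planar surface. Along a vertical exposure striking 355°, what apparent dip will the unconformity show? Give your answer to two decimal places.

Two edge vectors: P→Q = (146, 155, -33.6), P→R = (162, 250, -42.6).
Normal n = (P→Q) × (P→R) = (1797, 776.4, 11390).
So ∂z/∂x = −n_x/n_z = −0.15777 and ∂z/∂y = −n_y/n_z = −0.06817.
Unit vector along 355° is (sin 355°, cos 355°) = (-0.0872, 0.9962).
Slope in that direction = a·(-0.0872) + b·(0.9962) = −0.05416.
Apparent dip = arctan|0.05416| = 3.10° (true dip is 9.8°, so apparent ≤ true as expected).

3.10°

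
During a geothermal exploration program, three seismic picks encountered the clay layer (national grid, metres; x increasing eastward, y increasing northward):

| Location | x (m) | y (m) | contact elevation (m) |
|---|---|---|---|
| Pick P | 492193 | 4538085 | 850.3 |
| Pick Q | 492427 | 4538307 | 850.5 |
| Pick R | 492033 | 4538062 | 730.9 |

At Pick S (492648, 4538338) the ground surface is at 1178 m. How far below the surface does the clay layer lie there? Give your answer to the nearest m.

Let the plane be z = a·x + b·y + c.
Pick Q−Pick P: 234a + 222b = 0.2;  Pick R−Pick P: −160a − 23b = −119.4.
Solving gives a = 0.87936160, b = −0.92599376.
Then c = 850.3 − a·492193 − b·4538085 = 3770273.08.
At (492648, 4538338): z_contact = 433215.7 − 4202472.7 + 3770273.08 = 1016.1 m.
Depth below ground = 1178 − 1016.1 = 162 m.

162 m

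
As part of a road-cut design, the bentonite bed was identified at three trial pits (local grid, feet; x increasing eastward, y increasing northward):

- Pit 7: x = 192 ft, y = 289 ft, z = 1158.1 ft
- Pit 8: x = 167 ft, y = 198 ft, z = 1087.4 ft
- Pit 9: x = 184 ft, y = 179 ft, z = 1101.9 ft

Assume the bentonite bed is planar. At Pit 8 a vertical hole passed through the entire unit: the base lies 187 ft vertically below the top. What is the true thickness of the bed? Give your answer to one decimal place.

109.7 ft

Let the plane be z = a·x + b·y + c.
Pit 8−Pit 7: −25a − 91b = −70.7;  Pit 9−Pit 7: −8a − 110b = −56.2.
Solving gives a = 1.31691, b = 0.41513.
|∇z| = √(a²+b²) = 1.38080, so dip δ = arctan(1.38080) = 54.09°.
True thickness = vertical thickness × cos δ = 187 × cos 54.09° = 109.7 ft.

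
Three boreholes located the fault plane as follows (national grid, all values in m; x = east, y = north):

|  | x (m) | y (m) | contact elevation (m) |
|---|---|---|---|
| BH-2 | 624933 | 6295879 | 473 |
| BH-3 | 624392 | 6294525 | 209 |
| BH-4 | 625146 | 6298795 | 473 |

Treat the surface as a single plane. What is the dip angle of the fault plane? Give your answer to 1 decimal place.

Two edge vectors: BH-2→BH-3 = (-541, -1354, -264), BH-2→BH-4 = (213, 2916, 0).
Normal n = (BH-2→BH-3) × (BH-2→BH-4) = (769824, -56232, -1289154).
So ∂z/∂x = −n_x/n_z = 0.59715 and ∂z/∂y = −n_y/n_z = −0.04362.
Gradient magnitude |∇z| = √(a² + b²) = √(0.35659 + 0.00190) = 0.59875.
True dip = arctan(0.59875) = 30.9°, dipping toward W (azimuth ≈ 274°).

30.9°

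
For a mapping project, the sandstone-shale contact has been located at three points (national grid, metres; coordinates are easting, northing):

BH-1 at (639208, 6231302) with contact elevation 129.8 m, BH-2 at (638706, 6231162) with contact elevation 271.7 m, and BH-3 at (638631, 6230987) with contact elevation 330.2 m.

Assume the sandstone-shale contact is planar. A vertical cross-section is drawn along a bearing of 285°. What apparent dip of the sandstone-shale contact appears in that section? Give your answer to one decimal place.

8.3°

Let the plane be z = a·easting + b·northing + c.
BH-2−BH-1: −502a − 140b = 141.9;  BH-3−BH-1: −577a − 315b = 200.4.
Solving gives a = −0.21516, b = −0.24207.
Unit vector along 285° is (sin 285°, cos 285°) = (-0.9659, 0.2588).
Slope in that direction = a·(-0.9659) + b·(0.2588) = 0.14517.
Apparent dip = arctan|0.14517| = 8.3° (true dip is 17.9°, so apparent ≤ true as expected).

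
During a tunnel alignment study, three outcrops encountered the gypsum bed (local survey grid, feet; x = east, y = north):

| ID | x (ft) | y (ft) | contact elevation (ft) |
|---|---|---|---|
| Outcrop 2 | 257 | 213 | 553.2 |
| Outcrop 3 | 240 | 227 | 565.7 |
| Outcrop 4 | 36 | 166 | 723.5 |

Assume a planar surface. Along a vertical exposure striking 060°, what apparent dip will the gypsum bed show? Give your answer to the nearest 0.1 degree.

Let the plane be z = a·x + b·y + c.
Outcrop 3−Outcrop 2: −17a + 14b = 12.5;  Outcrop 4−Outcrop 2: −221a − 47b = 170.3.
Solving gives a = −0.76334, b = −0.03406.
Unit vector along 060° is (sin 60°, cos 60°) = (0.8660, 0.5000).
Slope in that direction = a·(0.8660) + b·(0.5000) = −0.67811.
Apparent dip = arctan|0.67811| = 34.1° (true dip is 37.4°, so apparent ≤ true as expected).

34.1°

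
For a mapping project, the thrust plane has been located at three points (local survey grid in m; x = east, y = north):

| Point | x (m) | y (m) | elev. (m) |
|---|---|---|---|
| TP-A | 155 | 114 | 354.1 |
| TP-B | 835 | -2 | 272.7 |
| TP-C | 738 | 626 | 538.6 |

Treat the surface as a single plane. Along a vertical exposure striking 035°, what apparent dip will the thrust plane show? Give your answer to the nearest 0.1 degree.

Two edge vectors: TP-A→TP-B = (680, -116, -81.4), TP-A→TP-C = (583, 512, 184.5).
Normal n = (TP-A→TP-B) × (TP-A→TP-C) = (20274.8, -172916.2, 415788).
So ∂z/∂x = −n_x/n_z = −0.04876 and ∂z/∂y = −n_y/n_z = 0.41588.
Unit vector along 035° is (sin 35°, cos 35°) = (0.5736, 0.8192).
Slope in that direction = a·(0.5736) + b·(0.8192) = 0.31270.
Apparent dip = arctan|0.31270| = 17.4° (true dip is 22.7°, so apparent ≤ true as expected).

17.4°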